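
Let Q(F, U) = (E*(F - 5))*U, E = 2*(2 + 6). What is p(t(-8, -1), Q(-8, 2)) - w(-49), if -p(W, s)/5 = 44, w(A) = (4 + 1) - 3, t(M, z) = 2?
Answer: -222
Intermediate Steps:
w(A) = 2 (w(A) = 5 - 3 = 2)
E = 16 (E = 2*8 = 16)
Q(F, U) = U*(-80 + 16*F) (Q(F, U) = (16*(F - 5))*U = (16*(-5 + F))*U = (-80 + 16*F)*U = U*(-80 + 16*F))
p(W, s) = -220 (p(W, s) = -5*44 = -220)
p(t(-8, -1), Q(-8, 2)) - w(-49) = -220 - 1*2 = -220 - 2 = -222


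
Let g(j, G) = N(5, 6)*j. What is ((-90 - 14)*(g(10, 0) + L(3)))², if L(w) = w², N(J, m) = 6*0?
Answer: 876096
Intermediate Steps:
N(J, m) = 0
g(j, G) = 0 (g(j, G) = 0*j = 0)
((-90 - 14)*(g(10, 0) + L(3)))² = ((-90 - 14)*(0 + 3²))² = (-104*(0 + 9))² = (-104*9)² = (-936)² = 876096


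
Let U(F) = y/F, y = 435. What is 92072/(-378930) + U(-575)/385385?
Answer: -24003513263/98787663975 ≈ -0.24298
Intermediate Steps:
U(F) = 435/F
92072/(-378930) + U(-575)/385385 = 92072/(-378930) + (435/(-575))/385385 = 92072*(-1/378930) + (435*(-1/575))*(1/385385) = -2708/11145 - 87/115*1/385385 = -2708/11145 - 87/44319275 = -24003513263/98787663975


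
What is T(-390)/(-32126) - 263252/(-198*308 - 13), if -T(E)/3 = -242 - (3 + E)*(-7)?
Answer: 7917227311/1959589622 ≈ 4.0402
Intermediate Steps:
T(E) = 663 - 21*E (T(E) = -3*(-242 - (3 + E)*(-7)) = -3*(-242 - (-21 - 7*E)) = -3*(-242 + (21 + 7*E)) = -3*(-221 + 7*E) = 663 - 21*E)
T(-390)/(-32126) - 263252/(-198*308 - 13) = (663 - 21*(-390))/(-32126) - 263252/(-198*308 - 13) = (663 + 8190)*(-1/32126) - 263252/(-60984 - 13) = 8853*(-1/32126) - 263252/(-60997) = -8853/32126 - 263252*(-1/60997) = -8853/32126 + 263252/60997 = 7917227311/1959589622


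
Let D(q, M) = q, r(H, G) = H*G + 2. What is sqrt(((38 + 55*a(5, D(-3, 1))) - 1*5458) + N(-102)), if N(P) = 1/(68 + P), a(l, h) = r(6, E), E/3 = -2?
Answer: I*sqrt(8427274)/34 ≈ 85.382*I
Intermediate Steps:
E = -6 (E = 3*(-2) = -6)
r(H, G) = 2 + G*H (r(H, G) = G*H + 2 = 2 + G*H)
a(l, h) = -34 (a(l, h) = 2 - 6*6 = 2 - 36 = -34)
sqrt(((38 + 55*a(5, D(-3, 1))) - 1*5458) + N(-102)) = sqrt(((38 + 55*(-34)) - 1*5458) + 1/(68 - 102)) = sqrt(((38 - 1870) - 5458) + 1/(-34)) = sqrt((-1832 - 5458) - 1/34) = sqrt(-7290 - 1/34) = sqrt(-247861/34) = I*sqrt(8427274)/34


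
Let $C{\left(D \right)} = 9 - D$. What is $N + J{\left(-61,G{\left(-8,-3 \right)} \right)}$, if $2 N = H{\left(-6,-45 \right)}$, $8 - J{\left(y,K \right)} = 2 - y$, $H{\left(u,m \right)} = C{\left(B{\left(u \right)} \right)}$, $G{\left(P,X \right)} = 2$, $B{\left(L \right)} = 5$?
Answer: $-53$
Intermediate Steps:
$H{\left(u,m \right)} = 4$ ($H{\left(u,m \right)} = 9 - 5 = 4$)
$J{\left(y,K \right)} = 6 + y$ ($J{\left(y,K \right)} = 8 - \left(2 - y\right) = 8 + \left(-2 + y\right) = 6 + y$)
$N = 2$ ($N = \frac{1}{2} \cdot 4 = 2$)
$N + J{\left(-61,G{\left(-8,-3 \right)} \right)} = 2 + \left(6 - 61\right) = 2 - 55 = -53$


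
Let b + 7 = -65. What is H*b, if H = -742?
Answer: 53424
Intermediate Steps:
b = -72 (b = -7 - 65 = -72)
H*b = -742*(-72) = 53424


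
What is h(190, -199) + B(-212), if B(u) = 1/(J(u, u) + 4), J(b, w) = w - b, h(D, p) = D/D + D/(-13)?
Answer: -695/52 ≈ -13.365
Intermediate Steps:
h(D, p) = 1 - D/13 (h(D, p) = 1 + D*(-1/13) = 1 - D/13)
B(u) = ¼ (B(u) = 1/((u - u) + 4) = 1/(0 + 4) = 1/4 = ¼)
h(190, -199) + B(-212) = (1 - 1/13*190) + ¼ = (1 - 190/13) + ¼ = -177/13 + ¼ = -695/52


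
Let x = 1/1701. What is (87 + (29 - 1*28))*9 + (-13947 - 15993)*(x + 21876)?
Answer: -371366099396/567 ≈ -6.5497e+8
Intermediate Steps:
x = 1/1701 ≈ 0.00058789
(87 + (29 - 1*28))*9 + (-13947 - 15993)*(x + 21876) = (87 + (29 - 1*28))*9 + (-13947 - 15993)*(1/1701 + 21876) = (87 + (29 - 28))*9 - 29940*37211077/1701 = (87 + 1)*9 - 371366548460/567 = 88*9 - 371366548460/567 = 792 - 371366548460/567 = -371366099396/567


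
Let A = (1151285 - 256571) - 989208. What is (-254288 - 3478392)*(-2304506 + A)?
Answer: 8954699320000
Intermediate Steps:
A = -94494 (A = 894714 - 989208 = -94494)
(-254288 - 3478392)*(-2304506 + A) = (-254288 - 3478392)*(-2304506 - 94494) = -3732680*(-2399000) = 8954699320000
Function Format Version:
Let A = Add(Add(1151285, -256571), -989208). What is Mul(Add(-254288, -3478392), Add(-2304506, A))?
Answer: 8954699320000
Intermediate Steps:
A = -94494 (A = Add(894714, -989208) = -94494)
Mul(Add(-254288, -3478392), Add(-2304506, A)) = Mul(Add(-254288, -3478392), Add(-2304506, -94494)) = Mul(-3732680, -2399000) = 8954699320000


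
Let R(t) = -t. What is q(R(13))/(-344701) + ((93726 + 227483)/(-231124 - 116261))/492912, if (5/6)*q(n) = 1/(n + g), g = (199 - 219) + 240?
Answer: -367059308389/193933480764325680 ≈ -1.8927e-6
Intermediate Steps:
g = 220 (g = -20 + 240 = 220)
q(n) = 6/(5*(220 + n)) (q(n) = 6/(5*(n + 220)) = 6/(5*(220 + n)))
q(R(13))/(-344701) + ((93726 + 227483)/(-231124 - 116261))/492912 = (6/(5*(220 - 1*13)))/(-344701) + ((93726 + 227483)/(-231124 - 116261))/492912 = (6/(5*(220 - 13)))*(-1/344701) + (321209/(-347385))*(1/492912) = ((6/5)/207)*(-1/344701) + (321209*(-1/347385))*(1/492912) = ((6/5)*(1/207))*(-1/344701) - 321209/347385*1/492912 = (2/345)*(-1/344701) - 45887/24461462160 = -2/118921845 - 45887/24461462160 = -367059308389/193933480764325680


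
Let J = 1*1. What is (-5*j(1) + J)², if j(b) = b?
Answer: 16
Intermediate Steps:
J = 1
(-5*j(1) + J)² = (-5*1 + 1)² = (-5 + 1)² = (-4)² = 16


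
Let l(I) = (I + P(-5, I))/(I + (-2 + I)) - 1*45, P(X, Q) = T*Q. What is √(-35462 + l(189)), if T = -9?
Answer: I*√78443846/47 ≈ 188.44*I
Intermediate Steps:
P(X, Q) = -9*Q
l(I) = -45 - 8*I/(-2 + 2*I) (l(I) = (I - 9*I)/(I + (-2 + I)) - 1*45 = (-8*I)/(-2 + 2*I) - 45 = -8*I/(-2 + 2*I) - 45 = -45 - 8*I/(-2 + 2*I))
√(-35462 + l(189)) = √(-35462 + (45 - 49*189)/(-1 + 189)) = √(-35462 + (45 - 9261)/188) = √(-35462 + (1/188)*(-9216)) = √(-35462 - 2304/47) = √(-1669018/47) = I*√78443846/47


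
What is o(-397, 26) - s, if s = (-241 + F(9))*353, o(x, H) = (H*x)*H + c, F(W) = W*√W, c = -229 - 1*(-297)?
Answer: -192762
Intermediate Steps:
c = 68 (c = -229 + 297 = 68)
F(W) = W^(3/2)
o(x, H) = 68 + x*H² (o(x, H) = (H*x)*H + 68 = x*H² + 68 = 68 + x*H²)
s = -75542 (s = (-241 + 9^(3/2))*353 = (-241 + 27)*353 = -214*353 = -75542)
o(-397, 26) - s = (68 - 397*26²) - 1*(-75542) = (68 - 397*676) + 75542 = (68 - 268372) + 75542 = -268304 + 75542 = -192762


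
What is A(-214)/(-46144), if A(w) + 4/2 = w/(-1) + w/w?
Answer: -213/46144 ≈ -0.0046160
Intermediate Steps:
A(w) = -1 - w (A(w) = -2 + (w/(-1) + w/w) = -2 + (w*(-1) + 1) = -2 + (-w + 1) = -2 + (1 - w) = -1 - w)
A(-214)/(-46144) = (-1 - 1*(-214))/(-46144) = (-1 + 214)*(-1/46144) = 213*(-1/46144) = -213/46144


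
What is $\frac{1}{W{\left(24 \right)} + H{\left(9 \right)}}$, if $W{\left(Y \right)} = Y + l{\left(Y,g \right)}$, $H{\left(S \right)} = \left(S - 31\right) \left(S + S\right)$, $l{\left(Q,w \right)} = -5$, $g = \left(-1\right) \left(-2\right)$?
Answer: $- \frac{1}{377} \approx -0.0026525$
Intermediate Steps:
$g = 2$
$H{\left(S \right)} = 2 S \left(-31 + S\right)$ ($H{\left(S \right)} = \left(-31 + S\right) 2 S = 2 S \left(-31 + S\right)$)
$W{\left(Y \right)} = -5 + Y$ ($W{\left(Y \right)} = Y - 5 = -5 + Y$)
$\frac{1}{W{\left(24 \right)} + H{\left(9 \right)}} = \frac{1}{\left(-5 + 24\right) + 2 \cdot 9 \left(-31 + 9\right)} = \frac{1}{19 + 2 \cdot 9 \left(-22\right)} = \frac{1}{19 - 396} = \frac{1}{-377} = - \frac{1}{377}$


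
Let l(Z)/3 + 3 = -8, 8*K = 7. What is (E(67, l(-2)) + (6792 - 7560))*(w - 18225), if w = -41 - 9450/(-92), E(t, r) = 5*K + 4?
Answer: 5077400347/368 ≈ 1.3797e+7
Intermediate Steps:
K = 7/8 (K = (1/8)*7 = 7/8 ≈ 0.87500)
l(Z) = -33 (l(Z) = -9 + 3*(-8) = -9 - 24 = -33)
E(t, r) = 67/8 (E(t, r) = 5*(7/8) + 4 = 35/8 + 4 = 67/8)
w = 2839/46 (w = -41 - 9450*(-1)/92 = -41 - 90*(-105/92) = -41 + 4725/46 = 2839/46 ≈ 61.717)
(E(67, l(-2)) + (6792 - 7560))*(w - 18225) = (67/8 + (6792 - 7560))*(2839/46 - 18225) = (67/8 - 768)*(-835511/46) = -6077/8*(-835511/46) = 5077400347/368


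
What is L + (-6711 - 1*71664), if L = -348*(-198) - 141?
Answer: -9612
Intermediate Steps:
L = 68763 (L = 68904 - 141 = 68763)
L + (-6711 - 1*71664) = 68763 + (-6711 - 1*71664) = 68763 + (-6711 - 71664) = 68763 - 78375 = -9612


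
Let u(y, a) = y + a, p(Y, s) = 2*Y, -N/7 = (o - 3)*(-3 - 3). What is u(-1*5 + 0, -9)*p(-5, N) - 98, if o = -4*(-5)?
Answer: 42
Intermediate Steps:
o = 20
N = 714 (N = -7*(20 - 3)*(-3 - 3) = -119*(-6) = -7*(-102) = 714)
u(y, a) = a + y
u(-1*5 + 0, -9)*p(-5, N) - 98 = (-9 + (-1*5 + 0))*(2*(-5)) - 98 = (-9 + (-5 + 0))*(-10) - 98 = (-9 - 5)*(-10) - 98 = -14*(-10) - 98 = 140 - 98 = 42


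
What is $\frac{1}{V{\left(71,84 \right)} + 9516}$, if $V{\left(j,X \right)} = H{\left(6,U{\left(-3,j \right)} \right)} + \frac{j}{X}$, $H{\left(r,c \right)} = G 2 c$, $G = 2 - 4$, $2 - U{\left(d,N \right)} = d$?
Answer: $\frac{84}{797735} \approx 0.0001053$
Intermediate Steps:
$U{\left(d,N \right)} = 2 - d$
$G = -2$ ($G = 2 - 4 = -2$)
$H{\left(r,c \right)} = - 4 c$ ($H{\left(r,c \right)} = \left(-2\right) 2 c = - 4 c$)
$V{\left(j,X \right)} = -20 + \frac{j}{X}$ ($V{\left(j,X \right)} = - 4 \left(2 - -3\right) + \frac{j}{X} = - 4 \left(2 + 3\right) + \frac{j}{X} = \left(-4\right) 5 + \frac{j}{X} = -20 + \frac{j}{X}$)
$\frac{1}{V{\left(71,84 \right)} + 9516} = \frac{1}{\left(-20 + \frac{71}{84}\right) + 9516} = \frac{1}{- \frac{1609}{84} + 9516} = \frac{1}{\frac{797735}{84}} = \frac{84}{797735}$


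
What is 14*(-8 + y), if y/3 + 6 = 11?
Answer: 98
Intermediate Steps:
y = 15 (y = -18 + 3*11 = -18 + 33 = 15)
14*(-8 + y) = 14*(-8 + 15) = 14*7 = 98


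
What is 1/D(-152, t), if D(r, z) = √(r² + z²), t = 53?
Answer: √25913/25913 ≈ 0.0062121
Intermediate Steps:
1/D(-152, t) = 1/(√((-152)² + 53²)) = 1/(√(23104 + 2809)) = 1/(√25913) = √25913/25913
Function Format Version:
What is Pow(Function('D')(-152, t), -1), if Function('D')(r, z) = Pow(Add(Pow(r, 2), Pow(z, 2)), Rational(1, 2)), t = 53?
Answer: Mul(Rational(1, 25913), Pow(25913, Rational(1, 2))) ≈ 0.0062121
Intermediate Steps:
Pow(Function('D')(-152, t), -1) = Pow(Pow(Add(Pow(-152, 2), Pow(53, 2)), Rational(1, 2)), -1) = Pow(Pow(Add(23104, 2809), Rational(1, 2)), -1) = Pow(Pow(25913, Rational(1, 2)), -1) = Mul(Rational(1, 25913), Pow(25913, Rational(1, 2)))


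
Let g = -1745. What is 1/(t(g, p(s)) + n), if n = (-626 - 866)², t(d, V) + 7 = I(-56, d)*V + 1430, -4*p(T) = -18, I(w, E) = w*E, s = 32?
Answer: 1/2667227 ≈ 3.7492e-7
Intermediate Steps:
I(w, E) = E*w
p(T) = 9/2 (p(T) = -¼*(-18) = 9/2)
t(d, V) = 1423 - 56*V*d (t(d, V) = -7 + ((d*(-56))*V + 1430) = -7 + ((-56*d)*V + 1430) = -7 + (-56*V*d + 1430) = -7 + (1430 - 56*V*d) = 1423 - 56*V*d)
n = 2226064 (n = (-1492)² = 2226064)
1/(t(g, p(s)) + n) = 1/((1423 - 56*9/2*(-1745)) + 2226064) = 1/((1423 + 439740) + 2226064) = 1/(441163 + 2226064) = 1/2667227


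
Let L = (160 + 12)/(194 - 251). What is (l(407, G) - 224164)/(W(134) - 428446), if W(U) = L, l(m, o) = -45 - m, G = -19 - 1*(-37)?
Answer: 6401556/12210797 ≈ 0.52425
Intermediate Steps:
G = 18 (G = -19 + 37 = 18)
L = -172/57 (L = 172/(-57) = 172*(-1/57) = -172/57 ≈ -3.0175)
W(U) = -172/57
(l(407, G) - 224164)/(W(134) - 428446) = ((-45 - 1*407) - 224164)/(-172/57 - 428446) = ((-45 - 407) - 224164)/(-24421594/57) = (-452 - 224164)*(-57/24421594) = -224616*(-57/24421594) = 6401556/12210797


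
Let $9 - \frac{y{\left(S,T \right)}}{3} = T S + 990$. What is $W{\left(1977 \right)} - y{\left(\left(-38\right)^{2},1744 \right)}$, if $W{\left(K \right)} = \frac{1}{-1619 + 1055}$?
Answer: $\frac{4262684363}{564} \approx 7.558 \cdot 10^{6}$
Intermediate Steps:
$y{\left(S,T \right)} = -2943 - 3 S T$ ($y{\left(S,T \right)} = 27 - 3 \left(T S + 990\right) = 27 - 3 \left(S T + 990\right) = 27 - 3 \left(990 + S T\right) = 27 - \left(2970 + 3 S T\right) = -2943 - 3 S T$)
$W{\left(K \right)} = - \frac{1}{564}$ ($W{\left(K \right)} = \frac{1}{-564} = - \frac{1}{564}$)
$W{\left(1977 \right)} - y{\left(\left(-38\right)^{2},1744 \right)} = - \frac{1}{564} - \left(-2943 - 3 \left(-38\right)^{2} \cdot 1744\right) = - \frac{1}{564} - \left(-2943 - 4332 \cdot 1744\right) = - \frac{1}{564} - \left(-2943 - 7555008\right) = - \frac{1}{564} - -7557951 = - \frac{1}{564} + 7557951 = \frac{4262684363}{564}$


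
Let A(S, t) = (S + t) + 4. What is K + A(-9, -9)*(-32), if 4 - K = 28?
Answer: 424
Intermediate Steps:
A(S, t) = 4 + S + t
K = -24 (K = 4 - 1*28 = 4 - 28 = -24)
K + A(-9, -9)*(-32) = -24 + (4 - 9 - 9)*(-32) = -24 - 14*(-32) = -24 + 448 = 424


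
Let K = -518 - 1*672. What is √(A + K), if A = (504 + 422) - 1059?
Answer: 21*I*√3 ≈ 36.373*I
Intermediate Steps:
A = -133 (A = 926 - 1059 = -133)
K = -1190 (K = -518 - 672 = -1190)
√(A + K) = √(-133 - 1190) = √(-1323) = 21*I*√3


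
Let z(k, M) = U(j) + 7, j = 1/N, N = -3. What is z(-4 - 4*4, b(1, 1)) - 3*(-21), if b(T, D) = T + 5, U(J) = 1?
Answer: 71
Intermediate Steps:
j = -1/3 (j = 1/(-3) = -1/3 ≈ -0.33333)
b(T, D) = 5 + T
z(k, M) = 8 (z(k, M) = 1 + 7 = 8)
z(-4 - 4*4, b(1, 1)) - 3*(-21) = 8 - 3*(-21) = 8 + 63 = 71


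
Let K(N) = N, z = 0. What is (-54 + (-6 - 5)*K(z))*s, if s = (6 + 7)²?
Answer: -9126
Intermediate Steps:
s = 169 (s = 13² = 169)
(-54 + (-6 - 5)*K(z))*s = (-54 + (-6 - 5)*0)*169 = (-54 - 11*0)*169 = (-54 + 0)*169 = -54*169 = -9126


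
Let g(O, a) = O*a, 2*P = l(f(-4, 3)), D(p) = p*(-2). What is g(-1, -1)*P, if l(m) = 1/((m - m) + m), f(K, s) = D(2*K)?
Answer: 1/32 ≈ 0.031250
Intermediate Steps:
D(p) = -2*p
f(K, s) = -4*K
l(m) = 1/m (l(m) = 1/(0 + m) = 1/m)
P = 1/32 (P = 1/(2*((-4*(-4)))) = (½)/16 = (½)*(1/16) = 1/32 ≈ 0.031250)
g(-1, -1)*P = -1*(-1)*(1/32) = 1*(1/32) = 1/32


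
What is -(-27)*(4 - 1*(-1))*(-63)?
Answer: -8505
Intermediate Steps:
-(-27)*(4 - 1*(-1))*(-63) = -(-27)*(4 + 1)*(-63) = -(-27)*5*(-63) = -9*(-15)*(-63) = 135*(-63) = -8505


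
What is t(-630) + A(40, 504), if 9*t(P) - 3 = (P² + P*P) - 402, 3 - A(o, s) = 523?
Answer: 262907/3 ≈ 87636.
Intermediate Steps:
A(o, s) = -520 (A(o, s) = 3 - 1*523 = 3 - 523 = -520)
t(P) = -133/3 + 2*P²/9 (t(P) = ⅓ + ((P² + P*P) - 402)/9 = ⅓ + ((P² + P²) - 402)/9 = ⅓ + (2*P² - 402)/9 = ⅓ + (-402 + 2*P²)/9 = ⅓ + (-134/3 + 2*P²/9) = -133/3 + 2*P²/9)
t(-630) + A(40, 504) = (-133/3 + (2/9)*(-630)²) - 520 = (-133/3 + (2/9)*396900) - 520 = (-133/3 + 88200) - 520 = 264467/3 - 520 = 262907/3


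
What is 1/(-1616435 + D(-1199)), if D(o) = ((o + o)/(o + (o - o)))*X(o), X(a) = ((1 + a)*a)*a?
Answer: -1/3446108431 ≈ -2.9018e-10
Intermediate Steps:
X(a) = a²*(1 + a) (X(a) = (a*(1 + a))*a = a²*(1 + a))
D(o) = 2*o²*(1 + o) (D(o) = ((o + o)/(o + (o - o)))*(o²*(1 + o)) = ((2*o)/(o + 0))*(o²*(1 + o)) = ((2*o)/o)*(o²*(1 + o)) = 2*(o²*(1 + o)) = 2*o²*(1 + o))
1/(-1616435 + D(-1199)) = 1/(-1616435 + 2*(-1199)²*(1 - 1199)) = 1/(-1616435 + 2*1437601*(-1198)) = 1/(-1616435 - 3444491996) = 1/(-3446108431) = -1/3446108431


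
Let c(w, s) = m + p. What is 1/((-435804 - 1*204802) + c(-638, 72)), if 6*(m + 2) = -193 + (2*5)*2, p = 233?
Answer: -6/3842423 ≈ -1.5615e-6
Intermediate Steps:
m = -185/6 (m = -2 + (-193 + (2*5)*2)/6 = -2 + (-193 + 10*2)/6 = -2 + (-193 + 20)/6 = -2 + (⅙)*(-173) = -2 - 173/6 = -185/6 ≈ -30.833)
c(w, s) = 1213/6 (c(w, s) = -185/6 + 233 = 1213/6)
1/((-435804 - 1*204802) + c(-638, 72)) = 1/((-435804 - 1*204802) + 1213/6) = 1/((-435804 - 204802) + 1213/6) = 1/(-640606 + 1213/6) = 1/(-3842423/6) = -6/3842423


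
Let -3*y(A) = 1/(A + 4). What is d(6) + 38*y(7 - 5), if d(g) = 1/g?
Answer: -35/18 ≈ -1.9444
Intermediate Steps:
y(A) = -1/(3*(4 + A)) (y(A) = -1/(3*(A + 4)) = -1/(3*(4 + A)))
d(6) + 38*y(7 - 5) = 1/6 + 38*(-1/(12 + 3*(7 - 5))) = 1/6 + 38*(-1/(12 + 3*2)) = 1/6 + 38*(-1/(12 + 6)) = 1/6 + 38*(-1/18) = 1/6 - 19/9 = -35/18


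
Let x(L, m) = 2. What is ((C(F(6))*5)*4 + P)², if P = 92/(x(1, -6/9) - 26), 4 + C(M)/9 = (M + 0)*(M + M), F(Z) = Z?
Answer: 5390055889/36 ≈ 1.4972e+8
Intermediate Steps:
C(M) = -36 + 18*M² (C(M) = -36 + 9*((M + 0)*(M + M)) = -36 + 9*(M*(2*M)) = -36 + 9*(2*M²) = -36 + 18*M²)
P = -23/6 (P = 92/(2 - 26) = 92/(-24) = 92*(-1/24) = -23/6 ≈ -3.8333)
((C(F(6))*5)*4 + P)² = (((-36 + 18*6²)*5)*4 - 23/6)² = (((-36 + 18*36)*5)*4 - 23/6)² = (((-36 + 648)*5)*4 - 23/6)² = ((612*5)*4 - 23/6)² = (3060*4 - 23/6)² = (12240 - 23/6)² = (73417/6)² = 5390055889/36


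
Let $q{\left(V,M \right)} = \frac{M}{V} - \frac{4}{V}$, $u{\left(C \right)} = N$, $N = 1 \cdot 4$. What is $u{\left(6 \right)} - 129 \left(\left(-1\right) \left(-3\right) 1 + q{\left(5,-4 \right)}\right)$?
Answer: $- \frac{883}{5} \approx -176.6$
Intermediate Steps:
$N = 4$
$u{\left(C \right)} = 4$
$q{\left(V,M \right)} = - \frac{4}{V} + \frac{M}{V}$
$u{\left(6 \right)} - 129 \left(\left(-1\right) \left(-3\right) 1 + q{\left(5,-4 \right)}\right) = 4 - 129 \left(\left(-1\right) \left(-3\right) 1 + \frac{-4 - 4}{5}\right) = 4 - 129 \left(3 \cdot 1 + \frac{1}{5} \left(-8\right)\right) = 4 - 129 \left(3 - \frac{8}{5}\right) = 4 - \frac{903}{5} = - \frac{883}{5}$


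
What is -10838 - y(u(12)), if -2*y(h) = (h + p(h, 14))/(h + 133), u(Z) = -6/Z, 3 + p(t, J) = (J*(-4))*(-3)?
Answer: -5743811/530 ≈ -10837.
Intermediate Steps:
p(t, J) = -3 + 12*J (p(t, J) = -3 + (J*(-4))*(-3) = -3 - 4*J*(-3) = -3 + 12*J)
y(h) = -(165 + h)/(2*(133 + h)) (y(h) = -(h + (-3 + 12*14))/(2*(h + 133)) = -(h + (-3 + 168))/(2*(133 + h)) = -(h + 165)/(2*(133 + h)) = -(165 + h)/(2*(133 + h)))
-10838 - y(u(12)) = -10838 - (-165 - (-6)/12)/(2*(133 - 6/12)) = -10838 - (-165 - (-6)/12)/(2*(133 - 6*1/12)) = -10838 - (-165 - 1*(-½))/(2*(133 - ½)) = -10838 - (-165 + ½)/(2*265/2) = -10838 - 2*(-329)/(2*265*2) = -10838 - 1*(-329/530) = -10838 + 329/530 = -5743811/530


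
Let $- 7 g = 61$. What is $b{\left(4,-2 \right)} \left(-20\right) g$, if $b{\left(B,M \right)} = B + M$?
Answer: $\frac{2440}{7} \approx 348.57$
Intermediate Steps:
$g = - \frac{61}{7}$ ($g = \left(- \frac{1}{7}\right) 61 = - \frac{61}{7} \approx -8.7143$)
$b{\left(4,-2 \right)} \left(-20\right) g = \left(4 - 2\right) \left(-20\right) \left(- \frac{61}{7}\right) = 2 \left(-20\right) \left(- \frac{61}{7}\right) = \left(-40\right) \left(- \frac{61}{7}\right) = \frac{2440}{7}$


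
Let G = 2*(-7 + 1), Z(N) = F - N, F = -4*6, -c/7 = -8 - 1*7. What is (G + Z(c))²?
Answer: 19881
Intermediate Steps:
c = 105 (c = -7*(-8 - 1*7) = -7*(-8 - 7) = -7*(-15) = 105)
F = -24
Z(N) = -24 - N
G = -12 (G = 2*(-6) = -12)
(G + Z(c))² = (-12 + (-24 - 1*105))² = (-12 + (-24 - 105))² = (-12 - 129)² = (-141)² = 19881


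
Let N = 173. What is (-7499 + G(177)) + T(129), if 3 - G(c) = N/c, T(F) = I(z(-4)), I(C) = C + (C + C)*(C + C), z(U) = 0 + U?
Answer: -1316345/177 ≈ -7437.0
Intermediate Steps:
z(U) = U
I(C) = C + 4*C**2 (I(C) = C + (2*C)*(2*C) = C + 4*C**2)
T(F) = 60 (T(F) = -4*(1 + 4*(-4)) = -4*(1 - 16) = -4*(-15) = 60)
G(c) = 3 - 173/c
(-7499 + G(177)) + T(129) = (-7499 + (3 - 173/177)) + 60 = (-7499 + 358/177) + 60 = -1326965/177 + 60 = -1316345/177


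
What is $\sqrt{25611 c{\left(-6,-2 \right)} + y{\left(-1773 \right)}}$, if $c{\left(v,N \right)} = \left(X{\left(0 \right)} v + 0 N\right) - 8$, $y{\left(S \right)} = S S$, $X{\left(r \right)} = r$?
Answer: $\sqrt{2938641} \approx 1714.2$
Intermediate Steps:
$y{\left(S \right)} = S^{2}$
$c{\left(v,N \right)} = -8$ ($c{\left(v,N \right)} = \left(0 v + 0 N\right) - 8 = \left(0 + 0\right) - 8 = 0 - 8 = -8$)
$\sqrt{25611 c{\left(-6,-2 \right)} + y{\left(-1773 \right)}} = \sqrt{25611 \left(-8\right) + \left(-1773\right)^{2}} = \sqrt{-204888 + 3143529} = \sqrt{2938641}$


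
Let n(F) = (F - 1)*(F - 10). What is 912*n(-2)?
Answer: 32832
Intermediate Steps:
n(F) = (-1 + F)*(-10 + F)
912*n(-2) = 912*(10 + (-2)**2 - 11*(-2)) = 912*(10 + 4 + 22) = 912*36 = 32832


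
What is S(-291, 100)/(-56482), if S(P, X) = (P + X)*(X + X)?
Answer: 19100/28241 ≈ 0.67632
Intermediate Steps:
S(P, X) = 2*X*(P + X) (S(P, X) = (P + X)*(2*X) = 2*X*(P + X))
S(-291, 100)/(-56482) = (2*100*(-291 + 100))/(-56482) = (2*100*(-191))*(-1/56482) = -38200*(-1/56482) = 19100/28241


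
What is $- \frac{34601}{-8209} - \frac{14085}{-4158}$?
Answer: $\frac{28832747}{3792558} \approx 7.6025$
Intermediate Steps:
$- \frac{34601}{-8209} - \frac{14085}{-4158} = \left(-34601\right) \left(- \frac{1}{8209}\right) - - \frac{1565}{462} = \frac{34601}{8209} + \frac{1565}{462} = \frac{28832747}{3792558}$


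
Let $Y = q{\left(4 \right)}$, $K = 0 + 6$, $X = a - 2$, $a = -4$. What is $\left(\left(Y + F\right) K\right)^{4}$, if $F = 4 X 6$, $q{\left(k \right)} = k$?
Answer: $497871360000$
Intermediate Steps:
$X = -6$ ($X = -4 - 2 = -6$)
$K = 6$
$Y = 4$
$F = -144$ ($F = 4 \left(-6\right) 6 = \left(-24\right) 6 = -144$)
$\left(\left(Y + F\right) K\right)^{4} = \left(\left(4 - 144\right) 6\right)^{4} = \left(\left(-140\right) 6\right)^{4} = \left(-840\right)^{4} = 497871360000$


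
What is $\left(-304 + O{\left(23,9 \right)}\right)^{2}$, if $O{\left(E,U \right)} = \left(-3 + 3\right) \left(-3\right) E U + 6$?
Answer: $88804$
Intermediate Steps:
$O{\left(E,U \right)} = 6$ ($O{\left(E,U \right)} = 0 \left(-3\right) E U + 6 = 0 E U + 6 = 0 U + 6 = 0 + 6 = 6$)
$\left(-304 + O{\left(23,9 \right)}\right)^{2} = \left(-304 + 6\right)^{2} = \left(-298\right)^{2} = 88804$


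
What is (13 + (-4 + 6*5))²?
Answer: 1521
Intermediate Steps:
(13 + (-4 + 6*5))² = (13 + (-4 + 30))² = (13 + 26)² = 39² = 1521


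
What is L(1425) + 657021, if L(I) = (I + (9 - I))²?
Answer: 657102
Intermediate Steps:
L(I) = 81 (L(I) = 9² = 81)
L(1425) + 657021 = 81 + 657021 = 657102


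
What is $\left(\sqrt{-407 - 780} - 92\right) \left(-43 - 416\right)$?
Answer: $42228 - 459 i \sqrt{1187} \approx 42228.0 - 15814.0 i$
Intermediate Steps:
$\left(\sqrt{-407 - 780} - 92\right) \left(-43 - 416\right) = \left(\sqrt{-1187} - 92\right) \left(-459\right) = \left(i \sqrt{1187} - 92\right) \left(-459\right) = \left(-92 + i \sqrt{1187}\right) \left(-459\right) = 42228 - 459 i \sqrt{1187}$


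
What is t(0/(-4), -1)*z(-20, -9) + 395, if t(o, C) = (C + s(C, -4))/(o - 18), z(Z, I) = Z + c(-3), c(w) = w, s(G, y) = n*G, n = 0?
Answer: 7087/18 ≈ 393.72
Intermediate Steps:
s(G, y) = 0 (s(G, y) = 0*G = 0)
z(Z, I) = -3 + Z (z(Z, I) = Z - 3 = -3 + Z)
t(o, C) = C/(-18 + o) (t(o, C) = (C + 0)/(o - 18) = C/(-18 + o))
t(0/(-4), -1)*z(-20, -9) + 395 = (-1/(-18 + 0/(-4)))*(-3 - 20) + 395 = -1/(-18 + 0*(-1/4))*(-23) + 395 = -1/(-18 + 0)*(-23) + 395 = -1/(-18)*(-23) + 395 = -1*(-1/18)*(-23) + 395 = (1/18)*(-23) + 395 = -23/18 + 395 = 7087/18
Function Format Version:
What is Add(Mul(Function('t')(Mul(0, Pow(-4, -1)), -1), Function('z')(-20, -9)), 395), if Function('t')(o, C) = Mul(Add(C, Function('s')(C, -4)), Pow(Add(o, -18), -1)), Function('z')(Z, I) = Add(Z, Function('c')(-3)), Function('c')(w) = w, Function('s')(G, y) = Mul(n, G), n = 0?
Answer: Rational(7087, 18) ≈ 393.72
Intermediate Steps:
Function('s')(G, y) = 0 (Function('s')(G, y) = Mul(0, G) = 0)
Function('z')(Z, I) = Add(-3, Z) (Function('z')(Z, I) = Add(Z, -3) = Add(-3, Z))
Function('t')(o, C) = Mul(C, Pow(Add(-18, o), -1)) (Function('t')(o, C) = Mul(Add(C, 0), Pow(Add(o, -18), -1)) = Mul(C, Pow(Add(-18, o), -1)))
Add(Mul(Function('t')(Mul(0, Pow(-4, -1)), -1), Function('z')(-20, -9)), 395) = Add(Mul(Mul(-1, Pow(Add(-18, Mul(0, Pow(-4, -1))), -1)), Add(-3, -20)), 395) = Add(Mul(Mul(-1, Pow(Add(-18, Mul(0, Rational(-1, 4))), -1)), -23), 395) = Add(Mul(Mul(-1, Pow(Add(-18, 0), -1)), -23), 395) = Add(Mul(Mul(-1, Pow(-18, -1)), -23), 395) = Add(Mul(Mul(-1, Rational(-1, 18)), -23), 395) = Add(Mul(Rational(1, 18), -23), 395) = Add(Rational(-23, 18), 395) = Rational(7087, 18)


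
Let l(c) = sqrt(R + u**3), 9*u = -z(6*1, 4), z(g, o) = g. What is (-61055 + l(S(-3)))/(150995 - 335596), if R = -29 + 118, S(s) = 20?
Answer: 61055/184601 - sqrt(7185)/1661409 ≈ 0.33069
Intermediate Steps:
R = 89
u = -2/3 (u = (-6)/9 = (-1*6)/9 = (1/9)*(-6) = -2/3 ≈ -0.66667)
l(c) = sqrt(7185)/9 (l(c) = sqrt(89 + (-2/3)**3) = sqrt(89 - 8/27) = sqrt(2395/27) = sqrt(7185)/9)
(-61055 + l(S(-3)))/(150995 - 335596) = (-61055 + sqrt(7185)/9)/(150995 - 335596) = (-61055 + sqrt(7185)/9)/(-184601) = (-61055 + sqrt(7185)/9)*(-1/184601) = 61055/184601 - sqrt(7185)/1661409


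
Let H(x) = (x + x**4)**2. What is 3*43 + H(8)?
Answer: 16842945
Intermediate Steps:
3*43 + H(8) = 3*43 + 8**2*(1 + 8**3)**2 = 129 + 64*(1 + 512)**2 = 129 + 64*513**2 = 129 + 64*263169 = 129 + 16842816 = 16842945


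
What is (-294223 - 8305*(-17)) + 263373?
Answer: 110335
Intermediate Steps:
(-294223 - 8305*(-17)) + 263373 = (-294223 + 141185) + 263373 = -153038 + 263373 = 110335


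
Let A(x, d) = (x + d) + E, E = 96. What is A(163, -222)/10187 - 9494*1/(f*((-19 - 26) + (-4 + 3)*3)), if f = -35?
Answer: -48326609/8557080 ≈ -5.6476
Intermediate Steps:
A(x, d) = 96 + d + x (A(x, d) = (x + d) + 96 = (d + x) + 96 = 96 + d + x)
A(163, -222)/10187 - 9494*1/(f*((-19 - 26) + (-4 + 3)*3)) = (96 - 222 + 163)/10187 - 9494*(-1/(35*((-19 - 26) + (-4 + 3)*3))) = 37*(1/10187) - 9494*(-1/(35*(-45 - 1*3))) = 37/10187 - 9494*(-1/(35*(-45 - 3))) = 37/10187 - 9494/((-48*(-35))) = 37/10187 - 9494/1680 = 37/10187 - 9494*1/1680 = 37/10187 - 4747/840 = -48326609/8557080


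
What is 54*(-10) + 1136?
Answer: 596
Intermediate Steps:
54*(-10) + 1136 = -540 + 1136 = 596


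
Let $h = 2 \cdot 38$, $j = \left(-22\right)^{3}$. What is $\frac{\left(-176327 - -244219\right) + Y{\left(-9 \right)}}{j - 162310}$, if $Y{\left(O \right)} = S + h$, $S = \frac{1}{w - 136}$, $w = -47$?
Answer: $- \frac{12438143}{31651314} \approx -0.39297$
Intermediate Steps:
$j = -10648$
$S = - \frac{1}{183}$ ($S = \frac{1}{-47 - 136} = \frac{1}{-183} = - \frac{1}{183} \approx -0.0054645$)
$h = 76$
$Y{\left(O \right)} = \frac{13907}{183}$ ($Y{\left(O \right)} = - \frac{1}{183} + 76 = \frac{13907}{183}$)
$\frac{\left(-176327 - -244219\right) + Y{\left(-9 \right)}}{j - 162310} = \frac{\left(-176327 - -244219\right) + \frac{13907}{183}}{-10648 - 162310} = \frac{\left(-176327 + 244219\right) + \frac{13907}{183}}{-172958} = \left(67892 + \frac{13907}{183}\right) \left(- \frac{1}{172958}\right) = \frac{12438143}{183} \left(- \frac{1}{172958}\right) = - \frac{12438143}{31651314}$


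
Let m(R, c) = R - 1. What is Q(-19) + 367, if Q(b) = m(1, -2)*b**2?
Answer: 367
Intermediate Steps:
m(R, c) = -1 + R
Q(b) = 0 (Q(b) = (-1 + 1)*b**2 = 0*b**2 = 0)
Q(-19) + 367 = 0 + 367 = 367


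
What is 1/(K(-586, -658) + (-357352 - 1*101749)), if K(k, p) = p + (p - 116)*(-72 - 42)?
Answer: -1/371523 ≈ -2.6916e-6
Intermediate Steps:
K(k, p) = 13224 - 113*p (K(k, p) = p + (-116 + p)*(-114) = p + (13224 - 114*p) = 13224 - 113*p)
1/(K(-586, -658) + (-357352 - 1*101749)) = 1/((13224 - 113*(-658)) + (-357352 - 1*101749)) = 1/((13224 + 74354) + (-357352 - 101749)) = 1/(87578 - 459101) = 1/(-371523) = -1/371523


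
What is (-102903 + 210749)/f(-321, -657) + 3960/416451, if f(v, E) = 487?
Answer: 14971501022/67603879 ≈ 221.46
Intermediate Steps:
(-102903 + 210749)/f(-321, -657) + 3960/416451 = (-102903 + 210749)/487 + 3960/416451 = 107846*(1/487) + 3960*(1/416451) = 107846/487 + 1320/138817 = 14971501022/67603879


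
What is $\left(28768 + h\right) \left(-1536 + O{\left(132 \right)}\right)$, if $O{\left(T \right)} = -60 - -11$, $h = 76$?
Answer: $-45717740$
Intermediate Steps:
$O{\left(T \right)} = -49$ ($O{\left(T \right)} = -60 + 11 = -49$)
$\left(28768 + h\right) \left(-1536 + O{\left(132 \right)}\right) = \left(28768 + 76\right) \left(-1536 - 49\right) = 28844 \left(-1585\right) = -45717740$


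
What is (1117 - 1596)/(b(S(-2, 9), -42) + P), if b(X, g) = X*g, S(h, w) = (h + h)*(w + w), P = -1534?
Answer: -479/1490 ≈ -0.32148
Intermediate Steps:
S(h, w) = 4*h*w (S(h, w) = (2*h)*(2*w) = 4*h*w)
(1117 - 1596)/(b(S(-2, 9), -42) + P) = (1117 - 1596)/((4*(-2)*9)*(-42) - 1534) = -479/(-72*(-42) - 1534) = -479/(3024 - 1534) = -479/1490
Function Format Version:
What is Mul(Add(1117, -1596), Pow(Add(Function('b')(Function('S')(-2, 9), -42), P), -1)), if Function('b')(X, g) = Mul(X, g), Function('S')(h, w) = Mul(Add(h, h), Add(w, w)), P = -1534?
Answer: Rational(-479, 1490) ≈ -0.32148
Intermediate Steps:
Function('S')(h, w) = Mul(4, h, w) (Function('S')(h, w) = Mul(Mul(2, h), Mul(2, w)) = Mul(4, h, w))
Mul(Add(1117, -1596), Pow(Add(Function('b')(Function('S')(-2, 9), -42), P), -1)) = Mul(Add(1117, -1596), Pow(Add(Mul(Mul(4, -2, 9), -42), -1534), -1)) = Mul(-479, Pow(Add(Mul(-72, -42), -1534), -1)) = Mul(-479, Pow(Add(3024, -1534), -1)) = Mul(-479, Pow(1490, -1)) = Mul(-479, Rational(1, 1490)) = Rational(-479, 1490)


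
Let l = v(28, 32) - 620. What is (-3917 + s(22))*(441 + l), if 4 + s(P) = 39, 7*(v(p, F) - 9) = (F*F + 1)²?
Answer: -4073906670/7 ≈ -5.8199e+8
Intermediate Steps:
v(p, F) = 9 + (1 + F²)²/7 (v(p, F) = 9 + (F*F + 1)²/7 = 9 + (F² + 1)²/7 = 9 + (1 + F²)²/7)
s(P) = 35 (s(P) = -4 + 39 = 35)
l = 1046348/7 (l = (9 + (1 + 32²)²/7) - 620 = (9 + (1 + 1024)²/7) - 620 = (9 + (⅐)*1025²) - 620 = (9 + (⅐)*1050625) - 620 = (9 + 1050625/7) - 620 = 1050688/7 - 620 = 1046348/7 ≈ 1.4948e+5)
(-3917 + s(22))*(441 + l) = (-3917 + 35)*(441 + 1046348/7) = -3882*1049435/7 = -4073906670/7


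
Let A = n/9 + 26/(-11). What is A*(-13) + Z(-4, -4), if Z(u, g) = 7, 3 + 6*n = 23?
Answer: 9775/297 ≈ 32.912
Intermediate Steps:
n = 10/3 (n = -½ + (⅙)*23 = -½ + 23/6 = 10/3 ≈ 3.3333)
A = -592/297 (A = (10/3)/9 + 26/(-11) = (10/3)*(⅑) + 26*(-1/11) = 10/27 - 26/11 = -592/297 ≈ -1.9933)
A*(-13) + Z(-4, -4) = -592/297*(-13) + 7 = 7696/297 + 7 = 9775/297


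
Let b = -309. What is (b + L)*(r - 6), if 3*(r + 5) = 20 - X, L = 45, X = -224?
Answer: -18568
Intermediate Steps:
r = 229/3 (r = -5 + (20 - 1*(-224))/3 = -5 + (20 + 224)/3 = -5 + (⅓)*244 = -5 + 244/3 = 229/3 ≈ 76.333)
(b + L)*(r - 6) = (-309 + 45)*(229/3 - 6) = -264*211/3 = -18568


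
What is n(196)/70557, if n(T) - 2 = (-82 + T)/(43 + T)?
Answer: 592/16863123 ≈ 3.5106e-5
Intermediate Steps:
n(T) = 2 + (-82 + T)/(43 + T)
n(196)/70557 = ((4 + 3*196)/(43 + 196))/70557 = ((4 + 588)/239)*(1/70557) = ((1/239)*592)*(1/70557) = (592/239)*(1/70557) = 592/16863123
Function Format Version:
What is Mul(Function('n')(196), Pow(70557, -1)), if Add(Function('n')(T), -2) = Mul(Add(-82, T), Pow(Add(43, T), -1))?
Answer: Rational(592, 16863123) ≈ 3.5106e-5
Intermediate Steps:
Function('n')(T) = Add(2, Mul(Pow(Add(43, T), -1), Add(-82, T))) (Function('n')(T) = Add(2, Mul(Add(-82, T), Pow(Add(43, T), -1))) = Add(2, Mul(Pow(Add(43, T), -1), Add(-82, T))))
Mul(Function('n')(196), Pow(70557, -1)) = Mul(Mul(Pow(Add(43, 196), -1), Add(4, Mul(3, 196))), Pow(70557, -1)) = Mul(Mul(Pow(239, -1), Add(4, 588)), Rational(1, 70557)) = Mul(Mul(Rational(1, 239), 592), Rational(1, 70557)) = Mul(Rational(592, 239), Rational(1, 70557)) = Rational(592, 16863123)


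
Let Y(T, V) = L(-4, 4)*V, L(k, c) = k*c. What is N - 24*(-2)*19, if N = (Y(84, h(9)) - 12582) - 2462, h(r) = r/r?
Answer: -14148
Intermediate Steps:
L(k, c) = c*k
h(r) = 1
Y(T, V) = -16*V (Y(T, V) = (4*(-4))*V = -16*V)
N = -15060 (N = (-16*1 - 12582) - 2462 = (-16 - 12582) - 2462 = -12598 - 2462 = -15060)
N - 24*(-2)*19 = -15060 - 24*(-2)*19 = -15060 - (-48)*19 = -15060 - 1*(-912) = -15060 + 912 = -14148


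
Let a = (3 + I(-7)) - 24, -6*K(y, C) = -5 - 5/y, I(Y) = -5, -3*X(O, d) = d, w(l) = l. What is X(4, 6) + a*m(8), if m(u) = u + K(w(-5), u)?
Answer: -682/3 ≈ -227.33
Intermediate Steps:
X(O, d) = -d/3
K(y, C) = ⅚ + 5/(6*y) (K(y, C) = -(-5 - 5/y)/6 = ⅚ + 5/(6*y))
a = -26 (a = (3 - 5) - 24 = -2 - 24 = -26)
m(u) = ⅔ + u (m(u) = u + (⅚)*(1 - 5)/(-5) = u + (⅚)*(-⅕)*(-4) = u + ⅔ = ⅔ + u)
X(4, 6) + a*m(8) = -⅓*6 - 26*(⅔ + 8) = -2 - 26*26/3 = -2 - 676/3 = -682/3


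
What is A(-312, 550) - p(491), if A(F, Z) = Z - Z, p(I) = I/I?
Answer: -1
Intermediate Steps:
p(I) = 1
A(F, Z) = 0
A(-312, 550) - p(491) = 0 - 1*1 = 0 - 1 = -1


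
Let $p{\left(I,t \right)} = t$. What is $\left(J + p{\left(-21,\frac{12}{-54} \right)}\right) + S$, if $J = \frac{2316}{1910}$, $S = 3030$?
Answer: $\frac{26051362}{8595} \approx 3031.0$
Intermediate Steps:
$J = \frac{1158}{955}$ ($J = 2316 \cdot \frac{1}{1910} = \frac{1158}{955} \approx 1.2126$)
$\left(J + p{\left(-21,\frac{12}{-54} \right)}\right) + S = \left(\frac{1158}{955} + \frac{12}{-54}\right) + 3030 = \left(\frac{1158}{955} + 12 \left(- \frac{1}{54}\right)\right) + 3030 = \left(\frac{1158}{955} - \frac{2}{9}\right) + 3030 = \frac{8512}{8595} + 3030 = \frac{26051362}{8595}$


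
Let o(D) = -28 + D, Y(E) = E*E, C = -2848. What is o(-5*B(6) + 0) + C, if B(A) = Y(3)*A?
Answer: -3146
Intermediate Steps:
Y(E) = E²
B(A) = 9*A (B(A) = 3²*A = 9*A)
o(-5*B(6) + 0) + C = (-28 + (-45*6 + 0)) - 2848 = (-28 + (-5*54 + 0)) - 2848 = (-28 + (-270 + 0)) - 2848 = (-28 - 270) - 2848 = -298 - 2848 = -3146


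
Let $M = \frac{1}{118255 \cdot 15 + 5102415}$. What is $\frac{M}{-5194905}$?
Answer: $- \frac{1}{35721413557200} \approx -2.7994 \cdot 10^{-14}$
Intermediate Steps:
$M = \frac{1}{6876240}$ ($M = \frac{1}{1773825 + 5102415} = \frac{1}{6876240} \approx 1.4543 \cdot 10^{-7}$)
$\frac{M}{-5194905} = \frac{1}{6876240 \left(-5194905\right)} = \frac{1}{6876240} \left(- \frac{1}{5194905}\right) = - \frac{1}{35721413557200}$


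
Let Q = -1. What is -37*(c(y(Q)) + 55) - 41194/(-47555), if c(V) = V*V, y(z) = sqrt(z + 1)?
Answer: -96733231/47555 ≈ -2034.1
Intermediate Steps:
y(z) = sqrt(1 + z)
c(V) = V**2
-37*(c(y(Q)) + 55) - 41194/(-47555) = -37*((sqrt(1 - 1))**2 + 55) - 41194/(-47555) = -37*((sqrt(0))**2 + 55) - 41194*(-1)/47555 = -37*(0**2 + 55) - 1*(-41194/47555) = -37*(0 + 55) + 41194/47555 = -37*55 + 41194/47555 = -2035 + 41194/47555 = -96733231/47555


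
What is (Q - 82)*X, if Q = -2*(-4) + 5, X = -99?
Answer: 6831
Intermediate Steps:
Q = 13 (Q = 8 + 5 = 13)
(Q - 82)*X = (13 - 82)*(-99) = -69*(-99) = 6831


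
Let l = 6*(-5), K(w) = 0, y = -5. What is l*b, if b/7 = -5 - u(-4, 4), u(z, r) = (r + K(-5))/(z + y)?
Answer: 2870/3 ≈ 956.67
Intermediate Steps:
u(z, r) = r/(-5 + z) (u(z, r) = (r + 0)/(z - 5) = r/(-5 + z))
l = -30
b = -287/9 (b = 7*(-5 - 4/(-5 - 4)) = 7*(-5 - 4/(-9)) = 7*(-5 - 4*(-1)/9) = 7*(-5 - 1*(-4/9)) = 7*(-5 + 4/9) = 7*(-41/9) = -287/9 ≈ -31.889)
l*b = -30*(-287/9) = 2870/3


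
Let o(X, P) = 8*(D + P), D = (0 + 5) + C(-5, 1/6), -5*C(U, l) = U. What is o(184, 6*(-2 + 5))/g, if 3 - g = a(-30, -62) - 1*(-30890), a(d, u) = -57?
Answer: -96/15415 ≈ -0.0062277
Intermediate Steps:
C(U, l) = -U/5
D = 6 (D = (0 + 5) - ⅕*(-5) = 5 + 1 = 6)
o(X, P) = 48 + 8*P (o(X, P) = 8*(6 + P) = 48 + 8*P)
g = -30830 (g = 3 - (-57 - 1*(-30890)) = 3 - (-57 + 30890) = 3 - 1*30833 = 3 - 30833 = -30830)
o(184, 6*(-2 + 5))/g = (48 + 8*(6*(-2 + 5)))/(-30830) = (48 + 8*(6*3))*(-1/30830) = (48 + 8*18)*(-1/30830) = (48 + 144)*(-1/30830) = 192*(-1/30830) = -96/15415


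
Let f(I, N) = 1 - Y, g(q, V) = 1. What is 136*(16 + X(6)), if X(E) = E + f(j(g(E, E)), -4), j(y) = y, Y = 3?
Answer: 2720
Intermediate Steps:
f(I, N) = -2 (f(I, N) = 1 - 1*3 = 1 - 3 = -2)
X(E) = -2 + E (X(E) = E - 2 = -2 + E)
136*(16 + X(6)) = 136*(16 + (-2 + 6)) = 136*(16 + 4) = 136*20 = 2720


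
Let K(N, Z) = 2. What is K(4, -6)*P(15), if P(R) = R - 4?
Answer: 22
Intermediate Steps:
P(R) = -4 + R
K(4, -6)*P(15) = 2*(-4 + 15) = 2*11 = 22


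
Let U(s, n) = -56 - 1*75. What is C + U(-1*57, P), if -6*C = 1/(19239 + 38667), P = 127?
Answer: -45514117/347436 ≈ -131.00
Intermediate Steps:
C = -1/347436 (C = -1/(6*(19239 + 38667)) = -1/6/57906 = -1/6*1/57906 = -1/347436 ≈ -2.8782e-6)
U(s, n) = -131 (U(s, n) = -56 - 75 = -131)
C + U(-1*57, P) = -1/347436 - 131 = -45514117/347436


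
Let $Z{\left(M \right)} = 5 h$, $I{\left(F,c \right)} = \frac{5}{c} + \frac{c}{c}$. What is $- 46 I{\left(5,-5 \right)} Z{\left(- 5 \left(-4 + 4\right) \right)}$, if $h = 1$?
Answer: $0$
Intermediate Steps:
$I{\left(F,c \right)} = 1 + \frac{5}{c}$ ($I{\left(F,c \right)} = \frac{5}{c} + 1 = 1 + \frac{5}{c}$)
$Z{\left(M \right)} = 5$ ($Z{\left(M \right)} = 5 \cdot 1 = 5$)
$- 46 I{\left(5,-5 \right)} Z{\left(- 5 \left(-4 + 4\right) \right)} = - 46 \frac{5 - 5}{-5} \cdot 5 = - 46 \left(\left(- \frac{1}{5}\right) 0\right) 5 = \left(-46\right) 0 \cdot 5 = 0 \cdot 5 = 0$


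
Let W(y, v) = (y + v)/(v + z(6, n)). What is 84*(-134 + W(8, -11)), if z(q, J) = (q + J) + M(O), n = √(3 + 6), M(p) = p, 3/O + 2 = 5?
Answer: -11004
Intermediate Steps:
O = 1 (O = 3/(-2 + 5) = 3/3 = 3*(⅓) = 1)
n = 3 (n = √9 = 3)
z(q, J) = 1 + J + q (z(q, J) = (q + J) + 1 = (J + q) + 1 = 1 + J + q)
W(y, v) = (v + y)/(10 + v) (W(y, v) = (y + v)/(v + (1 + 3 + 6)) = (v + y)/(v + 10) = (v + y)/(10 + v))
84*(-134 + W(8, -11)) = 84*(-134 + (-11 + 8)/(10 - 11)) = 84*(-134 - 3/(-1)) = 84*(-134 - 1*(-3)) = 84*(-134 + 3) = 84*(-131) = -11004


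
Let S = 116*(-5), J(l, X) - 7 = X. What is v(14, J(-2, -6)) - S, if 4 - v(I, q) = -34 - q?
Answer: 619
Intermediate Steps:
J(l, X) = 7 + X
S = -580
v(I, q) = 38 + q (v(I, q) = 4 - (-34 - q) = 4 + (34 + q) = 38 + q)
v(14, J(-2, -6)) - S = (38 + (7 - 6)) - 1*(-580) = (38 + 1) + 580 = 39 + 580 = 619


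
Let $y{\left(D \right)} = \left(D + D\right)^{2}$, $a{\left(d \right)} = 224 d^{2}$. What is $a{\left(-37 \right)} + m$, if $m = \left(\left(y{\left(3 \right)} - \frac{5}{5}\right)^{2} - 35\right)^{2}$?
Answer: $1722756$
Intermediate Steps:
$y{\left(D \right)} = 4 D^{2}$ ($y{\left(D \right)} = \left(2 D\right)^{2} = 4 D^{2}$)
$m = 1416100$ ($m = \left(\left(4 \cdot 3^{2} - \frac{5}{5}\right)^{2} - 35\right)^{2} = \left(\left(4 \cdot 9 - 1\right)^{2} - 35\right)^{2} = \left(\left(36 - 1\right)^{2} - 35\right)^{2} = \left(35^{2} - 35\right)^{2} = \left(1225 - 35\right)^{2} = 1190^{2} = 1416100$)
$a{\left(-37 \right)} + m = 224 \left(-37\right)^{2} + 1416100 = 224 \cdot 1369 + 1416100 = 306656 + 1416100 = 1722756$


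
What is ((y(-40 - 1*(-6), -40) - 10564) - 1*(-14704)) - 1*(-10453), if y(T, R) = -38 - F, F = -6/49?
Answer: 713201/49 ≈ 14555.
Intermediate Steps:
F = -6/49 (F = -6*1/49 = -6/49 ≈ -0.12245)
y(T, R) = -1856/49 (y(T, R) = -38 - 1*(-6/49) = -38 + 6/49 = -1856/49)
((y(-40 - 1*(-6), -40) - 10564) - 1*(-14704)) - 1*(-10453) = ((-1856/49 - 10564) - 1*(-14704)) - 1*(-10453) = (-519492/49 + 14704) + 10453 = 201004/49 + 10453 = 713201/49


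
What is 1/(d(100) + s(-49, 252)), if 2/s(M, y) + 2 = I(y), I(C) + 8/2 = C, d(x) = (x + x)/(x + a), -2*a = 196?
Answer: 123/12301 ≈ 0.0099992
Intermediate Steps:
a = -98 (a = -½*196 = -98)
d(x) = 2*x/(-98 + x) (d(x) = (x + x)/(x - 98) = (2*x)/(-98 + x) = 2*x/(-98 + x))
I(C) = -4 + C
s(M, y) = 2/(-6 + y) (s(M, y) = 2/(-2 + (-4 + y)) = 2/(-6 + y))
1/(d(100) + s(-49, 252)) = 1/(2*100/(-98 + 100) + 2/(-6 + 252)) = 1/(2*100/2 + 2/246) = 1/(2*100*(½) + 2*(1/246)) = 1/(100 + 1/123) = 1/(12301/123) = 123/12301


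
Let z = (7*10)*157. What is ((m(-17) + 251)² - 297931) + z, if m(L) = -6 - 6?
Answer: -229820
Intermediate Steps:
m(L) = -12
z = 10990 (z = 70*157 = 10990)
((m(-17) + 251)² - 297931) + z = ((-12 + 251)² - 297931) + 10990 = (239² - 297931) + 10990 = (57121 - 297931) + 10990 = -240810 + 10990 = -229820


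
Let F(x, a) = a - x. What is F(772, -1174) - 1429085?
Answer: -1431031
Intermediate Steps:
F(772, -1174) - 1429085 = (-1174 - 1*772) - 1429085 = (-1174 - 772) - 1429085 = -1946 - 1429085 = -1431031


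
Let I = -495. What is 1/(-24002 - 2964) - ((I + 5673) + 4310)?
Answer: -255853409/26966 ≈ -9488.0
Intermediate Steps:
1/(-24002 - 2964) - ((I + 5673) + 4310) = 1/(-24002 - 2964) - ((-495 + 5673) + 4310) = 1/(-26966) - (5178 + 4310) = -1/26966 - 1*9488 = -1/26966 - 9488 = -255853409/26966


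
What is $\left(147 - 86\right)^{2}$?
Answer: $3721$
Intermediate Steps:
$\left(147 - 86\right)^{2} = 61^{2} = 3721$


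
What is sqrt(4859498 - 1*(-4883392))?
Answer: sqrt(9742890) ≈ 3121.4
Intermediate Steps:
sqrt(4859498 - 1*(-4883392)) = sqrt(4859498 + 4883392) = sqrt(9742890)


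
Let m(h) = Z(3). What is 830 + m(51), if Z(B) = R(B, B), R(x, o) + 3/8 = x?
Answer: 6661/8 ≈ 832.63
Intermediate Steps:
R(x, o) = -3/8 + x
Z(B) = -3/8 + B
m(h) = 21/8 (m(h) = -3/8 + 3 = 21/8)
830 + m(51) = 830 + 21/8 = 6661/8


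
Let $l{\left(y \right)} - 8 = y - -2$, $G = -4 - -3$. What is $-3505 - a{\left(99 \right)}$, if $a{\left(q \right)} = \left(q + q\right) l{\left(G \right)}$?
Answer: $-5287$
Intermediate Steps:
$G = -1$ ($G = -4 + 3 = -1$)
$l{\left(y \right)} = 10 + y$ ($l{\left(y \right)} = 8 + \left(y - -2\right) = 8 + \left(y + 2\right) = 8 + \left(2 + y\right) = 10 + y$)
$a{\left(q \right)} = 18 q$ ($a{\left(q \right)} = \left(q + q\right) \left(10 - 1\right) = 2 q 9 = 18 q$)
$-3505 - a{\left(99 \right)} = -3505 - 18 \cdot 99 = -3505 - 1782 = -5287$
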